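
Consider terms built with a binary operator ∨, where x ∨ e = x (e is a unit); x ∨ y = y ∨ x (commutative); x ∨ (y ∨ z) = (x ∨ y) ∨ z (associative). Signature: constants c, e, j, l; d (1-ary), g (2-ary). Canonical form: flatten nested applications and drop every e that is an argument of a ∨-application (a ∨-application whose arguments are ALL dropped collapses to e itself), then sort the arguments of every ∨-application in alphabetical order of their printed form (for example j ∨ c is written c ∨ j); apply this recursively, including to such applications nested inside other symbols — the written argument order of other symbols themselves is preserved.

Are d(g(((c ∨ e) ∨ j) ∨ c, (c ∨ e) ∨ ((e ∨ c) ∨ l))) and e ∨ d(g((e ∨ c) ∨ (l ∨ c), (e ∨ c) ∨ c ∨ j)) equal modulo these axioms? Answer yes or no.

Answer: no — d(g(c ∨ c ∨ j, c ∨ c ∨ l)) vs d(g(c ∨ c ∨ l, c ∨ c ∨ j))

Derivation:
Left:  d(g(((c ∨ e) ∨ j) ∨ c, (c ∨ e) ∨ ((e ∨ c) ∨ l)))
  Work inside:  (c ∨ e) ∨ ((e ∨ c) ∨ l)
  Un-nest:  c ∨ e ∨ e ∨ c ∨ l
  Unit:  drop e (×2)
  Order the arguments:  c ∨ c ∨ l
  Reassemble:  d(g(c ∨ c ∨ j, c ∨ c ∨ l))
Right:  e ∨ d(g((e ∨ c) ∨ (l ∨ c), (e ∨ c) ∨ c ∨ j))
  Inside:  d(g((e ∨ c) ∨ (l ∨ c), (e ∨ c) ∨ c ∨ j))  →  d(g(c ∨ c ∨ l, c ∨ c ∨ j))
  Drop the unit:  drop e
  Sort:  d(g(c ∨ c ∨ l, c ∨ c ∨ j))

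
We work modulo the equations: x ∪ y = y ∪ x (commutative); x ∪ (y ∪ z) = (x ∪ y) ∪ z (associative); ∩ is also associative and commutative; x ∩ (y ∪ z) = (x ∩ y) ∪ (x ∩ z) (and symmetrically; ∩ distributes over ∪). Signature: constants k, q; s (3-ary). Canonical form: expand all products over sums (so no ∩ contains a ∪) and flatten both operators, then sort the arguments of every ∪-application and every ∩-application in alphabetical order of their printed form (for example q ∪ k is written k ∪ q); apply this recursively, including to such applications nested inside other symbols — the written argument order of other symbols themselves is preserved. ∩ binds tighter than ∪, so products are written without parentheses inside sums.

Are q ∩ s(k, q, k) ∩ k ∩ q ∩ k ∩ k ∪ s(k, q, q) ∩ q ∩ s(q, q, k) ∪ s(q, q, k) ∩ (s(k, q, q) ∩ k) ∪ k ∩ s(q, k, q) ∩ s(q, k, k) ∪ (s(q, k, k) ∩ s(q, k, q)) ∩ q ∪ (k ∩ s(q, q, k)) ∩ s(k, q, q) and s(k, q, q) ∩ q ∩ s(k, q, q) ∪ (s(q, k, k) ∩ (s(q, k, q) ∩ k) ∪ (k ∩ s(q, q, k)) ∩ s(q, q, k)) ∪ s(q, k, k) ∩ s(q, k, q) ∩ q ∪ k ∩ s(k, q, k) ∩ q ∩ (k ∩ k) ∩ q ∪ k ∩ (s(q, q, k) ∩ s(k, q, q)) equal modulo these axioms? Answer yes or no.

Left:  q ∩ s(k, q, k) ∩ k ∩ q ∩ k ∩ k ∪ s(k, q, q) ∩ q ∩ s(q, q, k) ∪ s(q, q, k) ∩ (s(k, q, q) ∩ k) ∪ k ∩ s(q, k, q) ∩ s(q, k, k) ∪ (s(q, k, k) ∩ s(q, k, q)) ∩ q ∪ (k ∩ s(q, q, k)) ∩ s(k, q, q)
  Merge nested applications:  k ∩ k ∩ k ∩ q ∩ q ∩ s(k, q, k) ∪ q ∩ s(k, q, q) ∩ s(q, q, k) ∪ k ∩ s(k, q, q) ∩ s(q, q, k) ∪ k ∩ s(q, k, k) ∩ s(q, k, q) ∪ q ∩ s(q, k, k) ∩ s(q, k, q) ∪ k ∩ s(k, q, q) ∩ s(q, q, k)
  Order the arguments:  k ∩ k ∩ k ∩ q ∩ q ∩ s(k, q, k) ∪ k ∩ s(k, q, q) ∩ s(q, q, k) ∪ k ∩ s(k, q, q) ∩ s(q, q, k) ∪ k ∩ s(q, k, k) ∩ s(q, k, q) ∪ q ∩ s(k, q, q) ∩ s(q, q, k) ∪ q ∩ s(q, k, k) ∩ s(q, k, q)
Right:  s(k, q, q) ∩ q ∩ s(k, q, q) ∪ (s(q, k, k) ∩ (s(q, k, q) ∩ k) ∪ (k ∩ s(q, q, k)) ∩ s(q, q, k)) ∪ s(q, k, k) ∩ s(q, k, q) ∩ q ∪ k ∩ s(k, q, k) ∩ q ∩ (k ∩ k) ∩ q ∪ k ∩ (s(q, q, k) ∩ s(k, q, q))
  Flatten:  q ∩ s(k, q, q) ∩ s(k, q, q) ∪ k ∩ s(q, k, k) ∩ s(q, k, q) ∪ k ∩ s(q, q, k) ∩ s(q, q, k) ∪ q ∩ s(q, k, k) ∩ s(q, k, q) ∪ k ∩ k ∩ k ∩ q ∩ q ∩ s(k, q, k) ∪ k ∩ s(k, q, q) ∩ s(q, q, k)
  Sort:  k ∩ k ∩ k ∩ q ∩ q ∩ s(k, q, k) ∪ k ∩ s(k, q, q) ∩ s(q, q, k) ∪ k ∩ s(q, k, k) ∩ s(q, k, q) ∪ k ∩ s(q, q, k) ∩ s(q, q, k) ∪ q ∩ s(k, q, q) ∩ s(k, q, q) ∪ q ∩ s(q, k, k) ∩ s(q, k, q)

Answer: no — k ∩ k ∩ k ∩ q ∩ q ∩ s(k, q, k) ∪ k ∩ s(k, q, q) ∩ s(q, q, k) ∪ k ∩ s(k, q, q) ∩ s(q, q, k) ∪ k ∩ s(q, k, k) ∩ s(q, k, q) ∪ q ∩ s(k, q, q) ∩ s(q, q, k) ∪ q ∩ s(q, k, k) ∩ s(q, k, q) vs k ∩ k ∩ k ∩ q ∩ q ∩ s(k, q, k) ∪ k ∩ s(k, q, q) ∩ s(q, q, k) ∪ k ∩ s(q, k, k) ∩ s(q, k, q) ∪ k ∩ s(q, q, k) ∩ s(q, q, k) ∪ q ∩ s(k, q, q) ∩ s(k, q, q) ∪ q ∩ s(q, k, k) ∩ s(q, k, q)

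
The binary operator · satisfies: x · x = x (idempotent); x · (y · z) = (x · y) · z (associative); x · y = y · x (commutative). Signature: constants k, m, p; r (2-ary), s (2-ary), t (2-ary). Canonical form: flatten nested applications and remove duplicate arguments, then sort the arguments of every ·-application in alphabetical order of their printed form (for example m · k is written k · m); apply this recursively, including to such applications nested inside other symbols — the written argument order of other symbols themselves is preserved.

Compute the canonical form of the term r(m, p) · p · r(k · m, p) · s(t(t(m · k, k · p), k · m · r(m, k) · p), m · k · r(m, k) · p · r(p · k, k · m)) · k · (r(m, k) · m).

Answer: k · m · p · r(k · m, p) · r(m, k) · r(m, p) · s(t(t(k · m, k · p), k · m · p · r(m, k)), k · m · p · r(k · p, k · m) · r(m, k))

Derivation:
Merge nested applications:  r(m, p) · p · r(k · m, p) · s(t(t(m · k, k · p), k · m · r(m, k) · p), m · k · r(m, k) · p · r(p · k, k · m)) · k · r(m, k) · m
Canonicalize subterm:  s(t(t(m · k, k · p), k · m · r(m, k) · p), m · k · r(m, k) · p · r(p · k, k · m))  →  s(t(t(k · m, k · p), k · m · p · r(m, k)), k · m · p · r(k · p, k · m) · r(m, k))
Sort arguments:  k · m · p · r(k · m, p) · r(m, k) · r(m, p) · s(t(t(k · m, k · p), k · m · p · r(m, k)), k · m · p · r(k · p, k · m) · r(m, k))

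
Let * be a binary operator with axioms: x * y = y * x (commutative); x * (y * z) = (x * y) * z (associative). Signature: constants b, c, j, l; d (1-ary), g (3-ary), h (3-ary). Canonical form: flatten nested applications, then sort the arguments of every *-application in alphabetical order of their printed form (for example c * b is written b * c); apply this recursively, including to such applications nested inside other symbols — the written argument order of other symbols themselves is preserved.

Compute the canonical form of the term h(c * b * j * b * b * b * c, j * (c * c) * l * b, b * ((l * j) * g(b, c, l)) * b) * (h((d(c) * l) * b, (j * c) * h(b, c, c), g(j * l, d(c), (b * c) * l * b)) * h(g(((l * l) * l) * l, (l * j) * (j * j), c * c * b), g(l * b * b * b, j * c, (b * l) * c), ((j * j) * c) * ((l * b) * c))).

Flatten:  h(c * b * j * b * b * b * c, j * (c * c) * l * b, b * ((l * j) * g(b, c, l)) * b) * h((d(c) * l) * b, (j * c) * h(b, c, c), g(j * l, d(c), (b * c) * l * b)) * h(g(((l * l) * l) * l, (l * j) * (j * j), c * c * b), g(l * b * b * b, j * c, (b * l) * c), ((j * j) * c) * ((l * b) * c))
Inside:  h(c * b * j * b * b * b * c, j * (c * c) * l * b, b * ((l * j) * g(b, c, l)) * b)  →  h(b * b * b * b * c * c * j, b * c * c * j * l, b * b * g(b, c, l) * j * l)
Inside:  h((d(c) * l) * b, (j * c) * h(b, c, c), g(j * l, d(c), (b * c) * l * b))  →  h(b * d(c) * l, c * h(b, c, c) * j, g(j * l, d(c), b * b * c * l))
Inside:  h(g(((l * l) * l) * l, (l * j) * (j * j), c * c * b), g(l * b * b * b, j * c, (b * l) * c), ((j * j) * c) * ((l * b) * c))  →  h(g(l * l * l * l, j * j * j * l, b * c * c), g(b * b * b * l, c * j, b * c * l), b * c * c * j * j * l)
Order the arguments:  h(b * b * b * b * c * c * j, b * c * c * j * l, b * b * g(b, c, l) * j * l) * h(b * d(c) * l, c * h(b, c, c) * j, g(j * l, d(c), b * b * c * l)) * h(g(l * l * l * l, j * j * j * l, b * c * c), g(b * b * b * l, c * j, b * c * l), b * c * c * j * j * l)

Answer: h(b * b * b * b * c * c * j, b * c * c * j * l, b * b * g(b, c, l) * j * l) * h(b * d(c) * l, c * h(b, c, c) * j, g(j * l, d(c), b * b * c * l)) * h(g(l * l * l * l, j * j * j * l, b * c * c), g(b * b * b * l, c * j, b * c * l), b * c * c * j * j * l)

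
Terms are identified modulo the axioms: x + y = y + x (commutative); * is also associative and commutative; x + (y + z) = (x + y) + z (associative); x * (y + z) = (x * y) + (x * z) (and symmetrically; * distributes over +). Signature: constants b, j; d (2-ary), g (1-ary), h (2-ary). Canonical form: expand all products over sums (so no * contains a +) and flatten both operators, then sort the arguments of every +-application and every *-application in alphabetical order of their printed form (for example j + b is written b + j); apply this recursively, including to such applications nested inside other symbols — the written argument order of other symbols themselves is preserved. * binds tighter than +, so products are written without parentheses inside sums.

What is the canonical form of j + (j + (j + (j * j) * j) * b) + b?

Expand products over sums:  j + j + b * j + b * j * j * j + b
Order the arguments:  b + b * j + b * j * j * j + j + j

Answer: b + b * j + b * j * j * j + j + j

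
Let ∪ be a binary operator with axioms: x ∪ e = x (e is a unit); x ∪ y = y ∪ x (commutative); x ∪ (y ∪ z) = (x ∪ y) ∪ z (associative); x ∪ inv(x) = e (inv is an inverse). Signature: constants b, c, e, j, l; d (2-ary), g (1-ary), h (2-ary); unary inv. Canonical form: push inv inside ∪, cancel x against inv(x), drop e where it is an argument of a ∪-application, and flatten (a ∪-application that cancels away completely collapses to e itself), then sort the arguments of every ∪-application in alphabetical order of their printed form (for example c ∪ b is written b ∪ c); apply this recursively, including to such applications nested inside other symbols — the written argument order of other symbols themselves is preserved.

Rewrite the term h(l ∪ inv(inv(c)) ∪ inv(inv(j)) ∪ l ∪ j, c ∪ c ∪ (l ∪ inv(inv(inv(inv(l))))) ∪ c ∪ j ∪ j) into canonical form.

Answer: h(c ∪ j ∪ j ∪ l ∪ l, c ∪ c ∪ c ∪ j ∪ j ∪ l ∪ l)

Derivation:
Descend into:  c ∪ c ∪ (l ∪ inv(inv(inv(inv(l))))) ∪ c ∪ j ∪ j
Push inv inside:  distribute inv over ∪ and collapse double inv
Collect terms:  c ∪ c ∪ c ∪ l ∪ l ∪ j ∪ j
Order the arguments:  c ∪ c ∪ c ∪ j ∪ j ∪ l ∪ l
Put back:  h(c ∪ j ∪ j ∪ l ∪ l, c ∪ c ∪ c ∪ j ∪ j ∪ l ∪ l)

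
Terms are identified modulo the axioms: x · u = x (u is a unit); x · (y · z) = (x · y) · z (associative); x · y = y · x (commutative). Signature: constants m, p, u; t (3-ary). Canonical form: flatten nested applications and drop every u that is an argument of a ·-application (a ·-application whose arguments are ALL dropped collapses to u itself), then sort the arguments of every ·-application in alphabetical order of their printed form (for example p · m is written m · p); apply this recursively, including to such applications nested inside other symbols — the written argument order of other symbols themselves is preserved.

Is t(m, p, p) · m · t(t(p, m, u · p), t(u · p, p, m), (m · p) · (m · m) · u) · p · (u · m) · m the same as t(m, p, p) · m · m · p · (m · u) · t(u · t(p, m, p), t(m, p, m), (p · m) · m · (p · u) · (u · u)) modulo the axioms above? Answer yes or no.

Answer: no — m · m · m · p · t(m, p, p) · t(t(p, m, p), t(p, p, m), m · m · m · p) vs m · m · m · p · t(m, p, p) · t(t(p, m, p), t(m, p, m), m · m · p · p)

Derivation:
Left:  t(m, p, p) · m · t(t(p, m, u · p), t(u · p, p, m), (m · p) · (m · m) · u) · p · (u · m) · m
  Flatten:  t(m, p, p) · m · t(t(p, m, u · p), t(u · p, p, m), (m · p) · (m · m) · u) · p · u · m · m
  Simplify inside:  t(t(p, m, u · p), t(u · p, p, m), (m · p) · (m · m) · u)  →  t(t(p, m, p), t(p, p, m), m · m · m · p)
  Units out:  drop u
  Order the arguments:  m · m · m · p · t(m, p, p) · t(t(p, m, p), t(p, p, m), m · m · m · p)
Right:  t(m, p, p) · m · m · p · (m · u) · t(u · t(p, m, p), t(m, p, m), (p · m) · m · (p · u) · (u · u))
  Flatten:  t(m, p, p) · m · m · p · m · u · t(u · t(p, m, p), t(m, p, m), (p · m) · m · (p · u) · (u · u))
  Canonicalize subterm:  t(u · t(p, m, p), t(m, p, m), (p · m) · m · (p · u) · (u · u))  →  t(t(p, m, p), t(m, p, m), m · m · p · p)
  Unit:  drop u
  Order the arguments:  m · m · m · p · t(m, p, p) · t(t(p, m, p), t(m, p, m), m · m · p · p)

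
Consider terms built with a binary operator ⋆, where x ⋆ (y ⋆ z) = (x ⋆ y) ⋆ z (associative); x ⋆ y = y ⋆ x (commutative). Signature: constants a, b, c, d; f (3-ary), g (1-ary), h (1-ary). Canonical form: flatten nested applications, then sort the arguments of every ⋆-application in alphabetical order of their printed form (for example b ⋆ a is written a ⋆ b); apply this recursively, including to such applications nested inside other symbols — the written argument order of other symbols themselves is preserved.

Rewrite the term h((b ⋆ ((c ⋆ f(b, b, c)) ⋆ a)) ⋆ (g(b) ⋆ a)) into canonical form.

Focus inside:  (b ⋆ ((c ⋆ f(b, b, c)) ⋆ a)) ⋆ (g(b) ⋆ a)
Merge nested applications:  b ⋆ c ⋆ f(b, b, c) ⋆ a ⋆ g(b) ⋆ a
Sort arguments:  a ⋆ a ⋆ b ⋆ c ⋆ f(b, b, c) ⋆ g(b)
Rebuild:  h(a ⋆ a ⋆ b ⋆ c ⋆ f(b, b, c) ⋆ g(b))

Answer: h(a ⋆ a ⋆ b ⋆ c ⋆ f(b, b, c) ⋆ g(b))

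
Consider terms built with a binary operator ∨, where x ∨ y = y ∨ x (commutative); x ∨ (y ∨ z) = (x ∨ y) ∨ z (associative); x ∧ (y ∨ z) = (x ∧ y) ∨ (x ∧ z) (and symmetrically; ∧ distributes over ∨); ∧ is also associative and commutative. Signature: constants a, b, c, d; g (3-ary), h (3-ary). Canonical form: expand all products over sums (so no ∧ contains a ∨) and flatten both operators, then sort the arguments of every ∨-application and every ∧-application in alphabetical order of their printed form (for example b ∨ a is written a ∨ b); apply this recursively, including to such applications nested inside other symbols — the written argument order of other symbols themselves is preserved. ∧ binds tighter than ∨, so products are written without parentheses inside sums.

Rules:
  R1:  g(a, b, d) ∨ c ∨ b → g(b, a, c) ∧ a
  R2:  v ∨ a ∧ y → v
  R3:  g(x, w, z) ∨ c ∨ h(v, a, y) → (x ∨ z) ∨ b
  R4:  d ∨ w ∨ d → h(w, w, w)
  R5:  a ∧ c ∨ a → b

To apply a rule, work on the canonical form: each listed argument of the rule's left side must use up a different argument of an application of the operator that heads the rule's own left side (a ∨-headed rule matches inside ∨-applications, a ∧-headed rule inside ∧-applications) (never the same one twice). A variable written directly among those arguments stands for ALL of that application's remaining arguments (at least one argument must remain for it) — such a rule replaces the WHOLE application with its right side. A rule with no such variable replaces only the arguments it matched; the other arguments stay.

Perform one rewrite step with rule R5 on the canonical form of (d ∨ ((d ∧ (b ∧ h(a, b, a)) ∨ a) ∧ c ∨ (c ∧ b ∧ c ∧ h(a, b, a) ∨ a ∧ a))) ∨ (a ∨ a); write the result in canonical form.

Answer: a ∨ a ∧ a ∨ b ∨ b ∧ c ∧ c ∧ h(a, b, a) ∨ b ∧ c ∧ d ∧ h(a, b, a) ∨ d

Derivation:
Canonical form:  a ∨ a ∨ a ∧ a ∨ a ∧ c ∨ b ∧ c ∧ c ∧ h(a, b, a) ∨ b ∧ c ∧ d ∧ h(a, b, a) ∨ d
Match R5:  consume a, a ∧ c
Giving:  a ∨ a ∧ a ∨ b ∨ b ∧ c ∧ c ∧ h(a, b, a) ∨ b ∧ c ∧ d ∧ h(a, b, a) ∨ d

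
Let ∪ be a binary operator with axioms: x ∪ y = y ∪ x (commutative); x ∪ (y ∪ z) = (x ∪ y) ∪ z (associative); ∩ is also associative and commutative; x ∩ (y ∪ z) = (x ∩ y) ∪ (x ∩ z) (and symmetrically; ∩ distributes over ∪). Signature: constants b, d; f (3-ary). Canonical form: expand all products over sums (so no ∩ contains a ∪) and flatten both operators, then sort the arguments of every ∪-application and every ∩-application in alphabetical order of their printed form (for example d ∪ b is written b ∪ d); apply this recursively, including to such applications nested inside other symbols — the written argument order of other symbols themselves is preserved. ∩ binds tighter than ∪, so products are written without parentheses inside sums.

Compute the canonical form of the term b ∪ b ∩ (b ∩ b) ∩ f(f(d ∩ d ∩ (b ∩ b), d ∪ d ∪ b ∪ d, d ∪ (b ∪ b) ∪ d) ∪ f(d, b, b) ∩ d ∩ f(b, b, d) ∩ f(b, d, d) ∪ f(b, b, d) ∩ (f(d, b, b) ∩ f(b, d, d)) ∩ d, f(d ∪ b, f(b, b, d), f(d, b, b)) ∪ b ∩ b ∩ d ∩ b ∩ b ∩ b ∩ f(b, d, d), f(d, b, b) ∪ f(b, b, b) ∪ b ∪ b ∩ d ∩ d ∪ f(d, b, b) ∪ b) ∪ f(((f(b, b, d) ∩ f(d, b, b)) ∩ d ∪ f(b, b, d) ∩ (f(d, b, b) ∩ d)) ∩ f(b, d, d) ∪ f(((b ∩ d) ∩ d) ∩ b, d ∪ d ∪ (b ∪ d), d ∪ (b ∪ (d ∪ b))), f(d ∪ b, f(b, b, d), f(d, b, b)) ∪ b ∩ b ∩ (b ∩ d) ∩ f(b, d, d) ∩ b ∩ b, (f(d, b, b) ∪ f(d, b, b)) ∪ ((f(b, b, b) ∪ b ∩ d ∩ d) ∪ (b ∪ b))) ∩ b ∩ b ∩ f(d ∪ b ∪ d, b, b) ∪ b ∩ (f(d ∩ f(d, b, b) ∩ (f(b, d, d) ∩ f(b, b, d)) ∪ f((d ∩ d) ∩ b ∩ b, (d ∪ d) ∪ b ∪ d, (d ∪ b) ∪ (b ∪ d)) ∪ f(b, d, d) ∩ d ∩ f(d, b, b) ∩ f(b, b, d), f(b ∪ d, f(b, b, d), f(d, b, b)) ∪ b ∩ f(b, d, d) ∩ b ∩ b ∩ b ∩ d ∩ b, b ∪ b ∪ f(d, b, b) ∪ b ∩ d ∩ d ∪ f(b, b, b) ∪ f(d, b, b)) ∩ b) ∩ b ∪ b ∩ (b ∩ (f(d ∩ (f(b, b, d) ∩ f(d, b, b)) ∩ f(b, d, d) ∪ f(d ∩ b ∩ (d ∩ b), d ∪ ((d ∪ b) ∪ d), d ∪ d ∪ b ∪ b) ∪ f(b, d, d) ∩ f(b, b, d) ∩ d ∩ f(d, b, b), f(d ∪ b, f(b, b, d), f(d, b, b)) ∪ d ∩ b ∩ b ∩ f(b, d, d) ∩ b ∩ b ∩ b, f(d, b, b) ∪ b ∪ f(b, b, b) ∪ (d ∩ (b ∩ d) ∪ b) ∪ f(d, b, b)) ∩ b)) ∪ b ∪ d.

Expand products over sums:  b ∪ b ∩ b ∩ b ∩ f(d ∩ f(b, b, d) ∩ f(b, d, d) ∩ f(d, b, b) ∪ d ∩ f(b, b, d) ∩ f(b, d, d) ∩ f(d, b, b) ∪ f(b ∩ b ∩ d ∩ d, b ∪ d ∪ d ∪ d, b ∪ b ∪ d ∪ d), b ∩ b ∩ b ∩ b ∩ b ∩ d ∩ f(b, d, d) ∪ f(b ∪ d, f(b, b, d), f(d, b, b)), b ∪ b ∪ b ∩ d ∩ d ∪ f(b, b, b) ∪ f(d, b, b) ∪ f(d, b, b)) ∪ b ∩ b ∩ f(b ∪ d ∪ d, b, b) ∩ f(d ∩ f(b, b, d) ∩ f(b, d, d) ∩ f(d, b, b) ∪ d ∩ f(b, b, d) ∩ f(b, d, d) ∩ f(d, b, b) ∪ f(b ∩ b ∩ d ∩ d, b ∪ d ∪ d ∪ d, b ∪ b ∪ d ∪ d), b ∩ b ∩ b ∩ b ∩ b ∩ d ∩ f(b, d, d) ∪ f(b ∪ d, f(b, b, d), f(d, b, b)), b ∪ b ∪ b ∩ d ∩ d ∪ f(b, b, b) ∪ f(d, b, b) ∪ f(d, b, b)) ∪ b ∩ b ∩ b ∩ f(d ∩ f(b, b, d) ∩ f(b, d, d) ∩ f(d, b, b) ∪ d ∩ f(b, b, d) ∩ f(b, d, d) ∩ f(d, b, b) ∪ f(b ∩ b ∩ d ∩ d, b ∪ d ∪ d ∪ d, b ∪ b ∪ d ∪ d), b ∩ b ∩ b ∩ b ∩ b ∩ d ∩ f(b, d, d) ∪ f(b ∪ d, f(b, b, d), f(d, b, b)), b ∪ b ∪ b ∩ d ∩ d ∪ f(b, b, b) ∪ f(d, b, b) ∪ f(d, b, b)) ∪ b ∩ b ∩ b ∩ f(d ∩ f(b, b, d) ∩ f(b, d, d) ∩ f(d, b, b) ∪ d ∩ f(b, b, d) ∩ f(b, d, d) ∩ f(d, b, b) ∪ f(b ∩ b ∩ d ∩ d, b ∪ d ∪ d ∪ d, b ∪ b ∪ d ∪ d), b ∩ b ∩ b ∩ b ∩ b ∩ d ∩ f(b, d, d) ∪ f(b ∪ d, f(b, b, d), f(d, b, b)), b ∪ b ∪ b ∩ d ∩ d ∪ f(b, b, b) ∪ f(d, b, b) ∪ f(d, b, b)) ∪ b ∪ d
Order the arguments:  b ∪ b ∪ b ∩ b ∩ b ∩ f(d ∩ f(b, b, d) ∩ f(b, d, d) ∩ f(d, b, b) ∪ d ∩ f(b, b, d) ∩ f(b, d, d) ∩ f(d, b, b) ∪ f(b ∩ b ∩ d ∩ d, b ∪ d ∪ d ∪ d, b ∪ b ∪ d ∪ d), b ∩ b ∩ b ∩ b ∩ b ∩ d ∩ f(b, d, d) ∪ f(b ∪ d, f(b, b, d), f(d, b, b)), b ∪ b ∪ b ∩ d ∩ d ∪ f(b, b, b) ∪ f(d, b, b) ∪ f(d, b, b)) ∪ b ∩ b ∩ b ∩ f(d ∩ f(b, b, d) ∩ f(b, d, d) ∩ f(d, b, b) ∪ d ∩ f(b, b, d) ∩ f(b, d, d) ∩ f(d, b, b) ∪ f(b ∩ b ∩ d ∩ d, b ∪ d ∪ d ∪ d, b ∪ b ∪ d ∪ d), b ∩ b ∩ b ∩ b ∩ b ∩ d ∩ f(b, d, d) ∪ f(b ∪ d, f(b, b, d), f(d, b, b)), b ∪ b ∪ b ∩ d ∩ d ∪ f(b, b, b) ∪ f(d, b, b) ∪ f(d, b, b)) ∪ b ∩ b ∩ b ∩ f(d ∩ f(b, b, d) ∩ f(b, d, d) ∩ f(d, b, b) ∪ d ∩ f(b, b, d) ∩ f(b, d, d) ∩ f(d, b, b) ∪ f(b ∩ b ∩ d ∩ d, b ∪ d ∪ d ∪ d, b ∪ b ∪ d ∪ d), b ∩ b ∩ b ∩ b ∩ b ∩ d ∩ f(b, d, d) ∪ f(b ∪ d, f(b, b, d), f(d, b, b)), b ∪ b ∪ b ∩ d ∩ d ∪ f(b, b, b) ∪ f(d, b, b) ∪ f(d, b, b)) ∪ b ∩ b ∩ f(b ∪ d ∪ d, b, b) ∩ f(d ∩ f(b, b, d) ∩ f(b, d, d) ∩ f(d, b, b) ∪ d ∩ f(b, b, d) ∩ f(b, d, d) ∩ f(d, b, b) ∪ f(b ∩ b ∩ d ∩ d, b ∪ d ∪ d ∪ d, b ∪ b ∪ d ∪ d), b ∩ b ∩ b ∩ b ∩ b ∩ d ∩ f(b, d, d) ∪ f(b ∪ d, f(b, b, d), f(d, b, b)), b ∪ b ∪ b ∩ d ∩ d ∪ f(b, b, b) ∪ f(d, b, b) ∪ f(d, b, b)) ∪ d

Answer: b ∪ b ∪ b ∩ b ∩ b ∩ f(d ∩ f(b, b, d) ∩ f(b, d, d) ∩ f(d, b, b) ∪ d ∩ f(b, b, d) ∩ f(b, d, d) ∩ f(d, b, b) ∪ f(b ∩ b ∩ d ∩ d, b ∪ d ∪ d ∪ d, b ∪ b ∪ d ∪ d), b ∩ b ∩ b ∩ b ∩ b ∩ d ∩ f(b, d, d) ∪ f(b ∪ d, f(b, b, d), f(d, b, b)), b ∪ b ∪ b ∩ d ∩ d ∪ f(b, b, b) ∪ f(d, b, b) ∪ f(d, b, b)) ∪ b ∩ b ∩ b ∩ f(d ∩ f(b, b, d) ∩ f(b, d, d) ∩ f(d, b, b) ∪ d ∩ f(b, b, d) ∩ f(b, d, d) ∩ f(d, b, b) ∪ f(b ∩ b ∩ d ∩ d, b ∪ d ∪ d ∪ d, b ∪ b ∪ d ∪ d), b ∩ b ∩ b ∩ b ∩ b ∩ d ∩ f(b, d, d) ∪ f(b ∪ d, f(b, b, d), f(d, b, b)), b ∪ b ∪ b ∩ d ∩ d ∪ f(b, b, b) ∪ f(d, b, b) ∪ f(d, b, b)) ∪ b ∩ b ∩ b ∩ f(d ∩ f(b, b, d) ∩ f(b, d, d) ∩ f(d, b, b) ∪ d ∩ f(b, b, d) ∩ f(b, d, d) ∩ f(d, b, b) ∪ f(b ∩ b ∩ d ∩ d, b ∪ d ∪ d ∪ d, b ∪ b ∪ d ∪ d), b ∩ b ∩ b ∩ b ∩ b ∩ d ∩ f(b, d, d) ∪ f(b ∪ d, f(b, b, d), f(d, b, b)), b ∪ b ∪ b ∩ d ∩ d ∪ f(b, b, b) ∪ f(d, b, b) ∪ f(d, b, b)) ∪ b ∩ b ∩ f(b ∪ d ∪ d, b, b) ∩ f(d ∩ f(b, b, d) ∩ f(b, d, d) ∩ f(d, b, b) ∪ d ∩ f(b, b, d) ∩ f(b, d, d) ∩ f(d, b, b) ∪ f(b ∩ b ∩ d ∩ d, b ∪ d ∪ d ∪ d, b ∪ b ∪ d ∪ d), b ∩ b ∩ b ∩ b ∩ b ∩ d ∩ f(b, d, d) ∪ f(b ∪ d, f(b, b, d), f(d, b, b)), b ∪ b ∪ b ∩ d ∩ d ∪ f(b, b, b) ∪ f(d, b, b) ∪ f(d, b, b)) ∪ d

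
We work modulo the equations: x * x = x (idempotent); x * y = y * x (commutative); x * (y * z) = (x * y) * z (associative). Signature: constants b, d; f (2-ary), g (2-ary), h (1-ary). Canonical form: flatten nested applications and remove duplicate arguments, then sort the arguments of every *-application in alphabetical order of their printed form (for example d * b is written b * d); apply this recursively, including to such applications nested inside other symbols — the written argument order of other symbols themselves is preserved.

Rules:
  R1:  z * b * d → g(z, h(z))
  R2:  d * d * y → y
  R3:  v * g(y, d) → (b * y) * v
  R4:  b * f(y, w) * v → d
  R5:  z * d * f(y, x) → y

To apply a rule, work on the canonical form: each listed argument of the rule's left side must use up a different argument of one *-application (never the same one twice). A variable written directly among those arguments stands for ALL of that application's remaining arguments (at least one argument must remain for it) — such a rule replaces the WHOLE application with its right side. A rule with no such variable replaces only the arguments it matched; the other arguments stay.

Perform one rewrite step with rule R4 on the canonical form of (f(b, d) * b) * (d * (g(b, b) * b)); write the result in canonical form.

Answer: d

Derivation:
Canonical form:  b * d * f(b, d) * g(b, b)
Apply R4:  consuming b, f(b, d);  v := d * g(b, b), w := d, y := b
The extension variable absorbs all remaining arguments, so the whole application is rewritten.
Result:  d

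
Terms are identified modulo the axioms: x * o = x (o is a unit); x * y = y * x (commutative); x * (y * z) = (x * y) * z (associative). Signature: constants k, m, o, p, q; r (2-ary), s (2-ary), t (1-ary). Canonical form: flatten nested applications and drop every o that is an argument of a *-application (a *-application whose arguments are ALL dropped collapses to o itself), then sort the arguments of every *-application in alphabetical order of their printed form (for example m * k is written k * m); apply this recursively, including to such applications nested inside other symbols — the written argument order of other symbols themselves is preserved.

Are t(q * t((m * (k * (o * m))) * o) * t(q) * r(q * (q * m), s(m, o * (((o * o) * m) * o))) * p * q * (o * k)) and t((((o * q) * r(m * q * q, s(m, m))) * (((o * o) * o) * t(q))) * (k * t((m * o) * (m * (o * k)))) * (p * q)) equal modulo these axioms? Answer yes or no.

Answer: yes — both canonical forms are t(k * p * q * q * r(m * q * q, s(m, m)) * t(k * m * m) * t(q))

Derivation:
Left:  t(q * t((m * (k * (o * m))) * o) * t(q) * r(q * (q * m), s(m, o * (((o * o) * m) * o))) * p * q * (o * k))
  Descend into:  q * t((m * (k * (o * m))) * o) * t(q) * r(q * (q * m), s(m, o * (((o * o) * m) * o))) * p * q * (o * k)
  Merge nested applications:  q * t((m * (k * (o * m))) * o) * t(q) * r(q * (q * m), s(m, o * (((o * o) * m) * o))) * p * q * o * k
  Inside:  t((m * (k * (o * m))) * o)  →  t(k * m * m)
  Simplify inside:  r(q * (q * m), s(m, o * (((o * o) * m) * o)))  →  r(m * q * q, s(m, m))
  Unit:  drop o
  Sort arguments:  k * p * q * q * r(m * q * q, s(m, m)) * t(k * m * m) * t(q)
  Put back:  t(k * p * q * q * r(m * q * q, s(m, m)) * t(k * m * m) * t(q))
Right:  t((((o * q) * r(m * q * q, s(m, m))) * (((o * o) * o) * t(q))) * (k * t((m * o) * (m * (o * k)))) * (p * q))
  Work inside:  (((o * q) * r(m * q * q, s(m, m))) * (((o * o) * o) * t(q))) * (k * t((m * o) * (m * (o * k)))) * (p * q)
  Merge nested applications:  o * q * r(m * q * q, s(m, m)) * o * o * o * t(q) * k * t((m * o) * (m * (o * k))) * p * q
  Inside:  t((m * o) * (m * (o * k)))  →  t(k * m * m)
  Units out:  drop o (×4)
  Order the arguments:  k * p * q * q * r(m * q * q, s(m, m)) * t(k * m * m) * t(q)
  Reassemble:  t(k * p * q * q * r(m * q * q, s(m, m)) * t(k * m * m) * t(q))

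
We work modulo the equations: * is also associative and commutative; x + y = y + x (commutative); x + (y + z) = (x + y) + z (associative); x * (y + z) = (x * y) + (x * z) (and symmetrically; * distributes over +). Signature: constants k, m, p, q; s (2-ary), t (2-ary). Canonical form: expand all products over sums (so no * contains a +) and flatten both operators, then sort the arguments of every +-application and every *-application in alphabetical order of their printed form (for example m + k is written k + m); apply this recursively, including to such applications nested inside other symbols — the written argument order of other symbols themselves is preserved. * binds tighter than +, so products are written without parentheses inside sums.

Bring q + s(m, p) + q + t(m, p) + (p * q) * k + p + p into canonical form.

Answer: k * p * q + p + p + q + q + s(m, p) + t(m, p)

Derivation:
Flatten:  q + s(m, p) + q + t(m, p) + k * p * q + p + p
Sort arguments:  k * p * q + p + p + q + q + s(m, p) + t(m, p)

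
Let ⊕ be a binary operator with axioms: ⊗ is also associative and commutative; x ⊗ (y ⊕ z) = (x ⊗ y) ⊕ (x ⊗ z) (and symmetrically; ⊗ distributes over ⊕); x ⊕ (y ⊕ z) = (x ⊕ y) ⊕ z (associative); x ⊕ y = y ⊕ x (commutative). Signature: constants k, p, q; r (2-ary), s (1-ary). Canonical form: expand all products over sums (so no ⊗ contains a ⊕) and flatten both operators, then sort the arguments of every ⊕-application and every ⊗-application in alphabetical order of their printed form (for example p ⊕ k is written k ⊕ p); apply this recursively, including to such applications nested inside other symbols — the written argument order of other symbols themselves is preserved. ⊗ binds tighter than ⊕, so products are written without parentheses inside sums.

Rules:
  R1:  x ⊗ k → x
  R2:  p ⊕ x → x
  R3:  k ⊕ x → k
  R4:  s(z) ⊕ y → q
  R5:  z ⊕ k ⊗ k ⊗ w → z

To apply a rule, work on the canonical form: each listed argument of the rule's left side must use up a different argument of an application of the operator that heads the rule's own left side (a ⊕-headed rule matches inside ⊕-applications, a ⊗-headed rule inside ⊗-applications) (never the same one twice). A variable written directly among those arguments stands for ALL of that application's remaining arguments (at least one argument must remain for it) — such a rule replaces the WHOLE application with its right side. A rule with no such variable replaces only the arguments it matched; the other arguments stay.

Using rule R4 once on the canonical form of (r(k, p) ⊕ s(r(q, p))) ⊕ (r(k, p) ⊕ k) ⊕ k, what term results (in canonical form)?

Canonical form:  k ⊕ k ⊕ r(k, p) ⊕ r(k, p) ⊕ s(r(q, p))
R4 matches:  uses s(r(q, p));  y := k ⊕ k ⊕ r(k, p) ⊕ r(k, p), z := r(q, p)
The variable takes the whole remainder — replace the entire application.
New term:  q

Answer: q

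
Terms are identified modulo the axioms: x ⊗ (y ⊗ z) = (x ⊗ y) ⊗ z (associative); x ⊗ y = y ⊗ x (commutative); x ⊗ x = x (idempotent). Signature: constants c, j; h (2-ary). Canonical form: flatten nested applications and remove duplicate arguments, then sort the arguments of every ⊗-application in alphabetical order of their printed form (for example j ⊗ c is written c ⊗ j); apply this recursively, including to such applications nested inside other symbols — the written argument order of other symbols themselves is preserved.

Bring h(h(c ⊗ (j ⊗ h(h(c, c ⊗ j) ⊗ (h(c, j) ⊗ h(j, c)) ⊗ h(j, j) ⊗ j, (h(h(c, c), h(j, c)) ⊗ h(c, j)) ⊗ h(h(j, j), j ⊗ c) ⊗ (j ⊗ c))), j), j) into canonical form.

Answer: h(h(c ⊗ h(h(c, c ⊗ j) ⊗ h(c, j) ⊗ h(j, c) ⊗ h(j, j) ⊗ j, c ⊗ h(c, j) ⊗ h(h(c, c), h(j, c)) ⊗ h(h(j, j), c ⊗ j) ⊗ j) ⊗ j, j), j)

Derivation:
Focus inside:  c ⊗ (j ⊗ h(h(c, c ⊗ j) ⊗ (h(c, j) ⊗ h(j, c)) ⊗ h(j, j) ⊗ j, (h(h(c, c), h(j, c)) ⊗ h(c, j)) ⊗ h(h(j, j), j ⊗ c) ⊗ (j ⊗ c)))
Flatten:  c ⊗ j ⊗ h(h(c, c ⊗ j) ⊗ (h(c, j) ⊗ h(j, c)) ⊗ h(j, j) ⊗ j, (h(h(c, c), h(j, c)) ⊗ h(c, j)) ⊗ h(h(j, j), j ⊗ c) ⊗ (j ⊗ c))
Simplify inside:  h(h(c, c ⊗ j) ⊗ (h(c, j) ⊗ h(j, c)) ⊗ h(j, j) ⊗ j, (h(h(c, c), h(j, c)) ⊗ h(c, j)) ⊗ h(h(j, j), j ⊗ c) ⊗ (j ⊗ c))  →  h(h(c, c ⊗ j) ⊗ h(c, j) ⊗ h(j, c) ⊗ h(j, j) ⊗ j, c ⊗ h(c, j) ⊗ h(h(c, c), h(j, c)) ⊗ h(h(j, j), c ⊗ j) ⊗ j)
Sort arguments:  c ⊗ h(h(c, c ⊗ j) ⊗ h(c, j) ⊗ h(j, c) ⊗ h(j, j) ⊗ j, c ⊗ h(c, j) ⊗ h(h(c, c), h(j, c)) ⊗ h(h(j, j), c ⊗ j) ⊗ j) ⊗ j
Reassemble:  h(h(c ⊗ h(h(c, c ⊗ j) ⊗ h(c, j) ⊗ h(j, c) ⊗ h(j, j) ⊗ j, c ⊗ h(c, j) ⊗ h(h(c, c), h(j, c)) ⊗ h(h(j, j), c ⊗ j) ⊗ j) ⊗ j, j), j)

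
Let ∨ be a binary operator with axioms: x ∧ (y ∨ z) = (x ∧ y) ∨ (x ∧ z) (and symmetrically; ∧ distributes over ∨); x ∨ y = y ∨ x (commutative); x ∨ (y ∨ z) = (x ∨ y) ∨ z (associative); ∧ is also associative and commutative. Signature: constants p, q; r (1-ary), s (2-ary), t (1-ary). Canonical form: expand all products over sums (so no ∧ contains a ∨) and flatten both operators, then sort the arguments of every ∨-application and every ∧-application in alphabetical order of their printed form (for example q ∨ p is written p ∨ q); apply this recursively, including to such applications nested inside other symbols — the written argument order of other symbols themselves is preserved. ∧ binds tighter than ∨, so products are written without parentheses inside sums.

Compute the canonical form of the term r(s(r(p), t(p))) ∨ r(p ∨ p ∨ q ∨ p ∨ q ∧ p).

Answer: r(p ∨ p ∨ p ∨ p ∧ q ∨ q) ∨ r(s(r(p), t(p)))

Derivation:
Un-nest:  r(s(r(p), t(p))) ∨ r(p ∨ p ∨ p ∨ p ∧ q ∨ q)
Sort:  r(p ∨ p ∨ p ∨ p ∧ q ∨ q) ∨ r(s(r(p), t(p)))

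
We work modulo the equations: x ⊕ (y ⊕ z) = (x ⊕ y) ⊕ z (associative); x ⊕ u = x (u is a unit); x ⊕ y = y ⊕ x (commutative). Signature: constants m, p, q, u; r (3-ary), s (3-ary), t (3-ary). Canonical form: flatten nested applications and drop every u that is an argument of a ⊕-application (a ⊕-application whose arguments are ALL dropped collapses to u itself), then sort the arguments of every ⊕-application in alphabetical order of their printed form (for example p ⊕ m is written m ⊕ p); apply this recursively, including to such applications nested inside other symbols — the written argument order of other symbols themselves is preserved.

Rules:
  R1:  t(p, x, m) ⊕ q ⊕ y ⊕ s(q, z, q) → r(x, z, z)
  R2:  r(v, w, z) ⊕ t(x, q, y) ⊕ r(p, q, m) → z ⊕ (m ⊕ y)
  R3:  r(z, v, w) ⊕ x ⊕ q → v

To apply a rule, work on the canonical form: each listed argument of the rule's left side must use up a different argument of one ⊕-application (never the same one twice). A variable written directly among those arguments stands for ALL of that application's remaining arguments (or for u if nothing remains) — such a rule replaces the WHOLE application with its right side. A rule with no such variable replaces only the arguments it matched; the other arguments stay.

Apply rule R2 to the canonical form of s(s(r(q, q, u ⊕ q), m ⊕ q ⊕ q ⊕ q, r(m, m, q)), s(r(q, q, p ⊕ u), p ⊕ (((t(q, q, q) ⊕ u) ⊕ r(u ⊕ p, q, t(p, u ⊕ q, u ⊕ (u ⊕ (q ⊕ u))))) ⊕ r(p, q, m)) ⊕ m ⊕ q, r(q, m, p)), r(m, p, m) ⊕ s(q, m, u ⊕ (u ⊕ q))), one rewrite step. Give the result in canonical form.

Canonical form:  s(s(r(q, q, q), m ⊕ q ⊕ q ⊕ q, r(m, m, q)), s(r(q, q, p), m ⊕ p ⊕ q ⊕ r(p, q, m) ⊕ r(p, q, t(p, q, q)) ⊕ t(q, q, q), r(q, m, p)), r(m, p, m) ⊕ s(q, m, q))
Apply R2:  consuming r(p, q, m), r(p, q, t(p, q, q)), t(q, q, q);  v := p, w := q, x := q, y := q, z := t(p, q, q)
New term:  s(s(r(q, q, q), m ⊕ q ⊕ q ⊕ q, r(m, m, q)), s(r(q, q, p), m ⊕ m ⊕ p ⊕ q ⊕ q ⊕ t(p, q, q), r(q, m, p)), r(m, p, m) ⊕ s(q, m, q))

Answer: s(s(r(q, q, q), m ⊕ q ⊕ q ⊕ q, r(m, m, q)), s(r(q, q, p), m ⊕ m ⊕ p ⊕ q ⊕ q ⊕ t(p, q, q), r(q, m, p)), r(m, p, m) ⊕ s(q, m, q))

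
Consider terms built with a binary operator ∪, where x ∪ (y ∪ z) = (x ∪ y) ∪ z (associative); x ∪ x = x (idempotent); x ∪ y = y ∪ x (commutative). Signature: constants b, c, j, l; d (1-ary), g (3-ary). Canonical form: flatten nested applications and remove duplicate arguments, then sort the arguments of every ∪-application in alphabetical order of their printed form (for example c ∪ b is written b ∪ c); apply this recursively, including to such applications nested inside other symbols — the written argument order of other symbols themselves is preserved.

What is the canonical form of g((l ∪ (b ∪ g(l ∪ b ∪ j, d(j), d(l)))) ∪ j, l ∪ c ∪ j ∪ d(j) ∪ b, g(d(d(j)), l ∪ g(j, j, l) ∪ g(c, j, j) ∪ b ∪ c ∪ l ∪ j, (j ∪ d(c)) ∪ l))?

Work inside:  (l ∪ (b ∪ g(l ∪ b ∪ j, d(j), d(l)))) ∪ j
Merge nested applications:  l ∪ b ∪ g(l ∪ b ∪ j, d(j), d(l)) ∪ j
Simplify inside:  g(l ∪ b ∪ j, d(j), d(l))  →  g(b ∪ j ∪ l, d(j), d(l))
Sort arguments:  b ∪ g(b ∪ j ∪ l, d(j), d(l)) ∪ j ∪ l
Put back:  g(b ∪ g(b ∪ j ∪ l, d(j), d(l)) ∪ j ∪ l, b ∪ c ∪ d(j) ∪ j ∪ l, g(d(d(j)), b ∪ c ∪ g(c, j, j) ∪ g(j, j, l) ∪ j ∪ l, d(c) ∪ j ∪ l))

Answer: g(b ∪ g(b ∪ j ∪ l, d(j), d(l)) ∪ j ∪ l, b ∪ c ∪ d(j) ∪ j ∪ l, g(d(d(j)), b ∪ c ∪ g(c, j, j) ∪ g(j, j, l) ∪ j ∪ l, d(c) ∪ j ∪ l))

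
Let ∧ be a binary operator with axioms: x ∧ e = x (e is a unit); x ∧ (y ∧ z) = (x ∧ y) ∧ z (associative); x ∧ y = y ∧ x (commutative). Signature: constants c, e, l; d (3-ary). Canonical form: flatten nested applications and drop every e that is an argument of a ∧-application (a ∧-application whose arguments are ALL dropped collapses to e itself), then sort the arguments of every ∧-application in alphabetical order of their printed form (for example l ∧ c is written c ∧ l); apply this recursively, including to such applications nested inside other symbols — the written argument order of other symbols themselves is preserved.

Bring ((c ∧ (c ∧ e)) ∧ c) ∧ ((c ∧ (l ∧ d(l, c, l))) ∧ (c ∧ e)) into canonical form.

Answer: c ∧ c ∧ c ∧ c ∧ c ∧ d(l, c, l) ∧ l

Derivation:
Merge nested applications:  c ∧ c ∧ e ∧ c ∧ c ∧ l ∧ d(l, c, l) ∧ c ∧ e
Drop the unit:  drop e (×2)
Order the arguments:  c ∧ c ∧ c ∧ c ∧ c ∧ d(l, c, l) ∧ l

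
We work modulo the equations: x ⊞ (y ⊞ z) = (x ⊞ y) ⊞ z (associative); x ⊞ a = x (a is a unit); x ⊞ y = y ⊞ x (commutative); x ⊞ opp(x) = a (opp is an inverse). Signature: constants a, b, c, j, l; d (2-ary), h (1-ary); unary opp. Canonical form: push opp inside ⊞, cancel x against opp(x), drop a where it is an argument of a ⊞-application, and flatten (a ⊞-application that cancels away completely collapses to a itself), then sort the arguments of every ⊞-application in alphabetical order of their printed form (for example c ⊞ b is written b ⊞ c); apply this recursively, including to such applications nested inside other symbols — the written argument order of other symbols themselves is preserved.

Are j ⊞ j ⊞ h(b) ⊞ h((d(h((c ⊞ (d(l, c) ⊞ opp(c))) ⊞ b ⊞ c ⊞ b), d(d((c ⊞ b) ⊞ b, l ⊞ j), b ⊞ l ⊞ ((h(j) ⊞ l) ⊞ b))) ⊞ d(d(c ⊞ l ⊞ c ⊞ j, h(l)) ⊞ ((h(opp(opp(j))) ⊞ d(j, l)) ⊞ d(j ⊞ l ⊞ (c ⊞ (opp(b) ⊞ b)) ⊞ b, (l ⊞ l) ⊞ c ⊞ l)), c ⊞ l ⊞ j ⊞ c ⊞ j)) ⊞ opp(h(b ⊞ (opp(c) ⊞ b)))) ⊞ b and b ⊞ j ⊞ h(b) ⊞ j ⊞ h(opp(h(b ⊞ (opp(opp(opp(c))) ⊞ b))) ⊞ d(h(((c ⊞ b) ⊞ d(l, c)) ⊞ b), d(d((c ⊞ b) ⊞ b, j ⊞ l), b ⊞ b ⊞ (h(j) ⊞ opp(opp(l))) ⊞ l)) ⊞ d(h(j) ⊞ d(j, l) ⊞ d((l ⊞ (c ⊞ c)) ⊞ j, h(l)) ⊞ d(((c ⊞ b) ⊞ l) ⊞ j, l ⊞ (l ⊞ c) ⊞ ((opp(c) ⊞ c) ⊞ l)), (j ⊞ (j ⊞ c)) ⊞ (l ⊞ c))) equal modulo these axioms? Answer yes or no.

Answer: yes — both canonical forms are b ⊞ h(b) ⊞ h(d(d(b ⊞ c ⊞ j ⊞ l, c ⊞ l ⊞ l ⊞ l) ⊞ d(c ⊞ c ⊞ j ⊞ l, h(l)) ⊞ d(j, l) ⊞ h(j), c ⊞ c ⊞ j ⊞ j ⊞ l) ⊞ d(h(b ⊞ b ⊞ c ⊞ d(l, c)), d(d(b ⊞ b ⊞ c, j ⊞ l), b ⊞ b ⊞ h(j) ⊞ l ⊞ l)) ⊞ opp(h(b ⊞ b ⊞ opp(c)))) ⊞ j ⊞ j

Derivation:
Left:  j ⊞ j ⊞ h(b) ⊞ h((d(h((c ⊞ (d(l, c) ⊞ opp(c))) ⊞ b ⊞ c ⊞ b), d(d((c ⊞ b) ⊞ b, l ⊞ j), b ⊞ l ⊞ ((h(j) ⊞ l) ⊞ b))) ⊞ d(d(c ⊞ l ⊞ c ⊞ j, h(l)) ⊞ ((h(opp(opp(j))) ⊞ d(j, l)) ⊞ d(j ⊞ l ⊞ (c ⊞ (opp(b) ⊞ b)) ⊞ b, (l ⊞ l) ⊞ c ⊞ l)), c ⊞ l ⊞ j ⊞ c ⊞ j)) ⊞ opp(h(b ⊞ (opp(c) ⊞ b)))) ⊞ b
  Push opp inside:  distribute opp over ⊞ and collapse double opp
  Collect terms:  j ⊞ j ⊞ h(b) ⊞ h(d(d(b ⊞ c ⊞ j ⊞ l, c ⊞ l ⊞ l ⊞ l) ⊞ d(c ⊞ c ⊞ j ⊞ l, h(l)) ⊞ d(j, l) ⊞ h(j), c ⊞ c ⊞ j ⊞ j ⊞ l) ⊞ d(h(b ⊞ b ⊞ c ⊞ d(l, c)), d(d(b ⊞ b ⊞ c, j ⊞ l), b ⊞ b ⊞ h(j) ⊞ l ⊞ l)) ⊞ opp(h(b ⊞ b ⊞ opp(c)))) ⊞ b
  Order the arguments:  b ⊞ h(b) ⊞ h(d(d(b ⊞ c ⊞ j ⊞ l, c ⊞ l ⊞ l ⊞ l) ⊞ d(c ⊞ c ⊞ j ⊞ l, h(l)) ⊞ d(j, l) ⊞ h(j), c ⊞ c ⊞ j ⊞ j ⊞ l) ⊞ d(h(b ⊞ b ⊞ c ⊞ d(l, c)), d(d(b ⊞ b ⊞ c, j ⊞ l), b ⊞ b ⊞ h(j) ⊞ l ⊞ l)) ⊞ opp(h(b ⊞ b ⊞ opp(c)))) ⊞ j ⊞ j
Right:  b ⊞ j ⊞ h(b) ⊞ j ⊞ h(opp(h(b ⊞ (opp(opp(opp(c))) ⊞ b))) ⊞ d(h(((c ⊞ b) ⊞ d(l, c)) ⊞ b), d(d((c ⊞ b) ⊞ b, j ⊞ l), b ⊞ b ⊞ (h(j) ⊞ opp(opp(l))) ⊞ l)) ⊞ d(h(j) ⊞ d(j, l) ⊞ d((l ⊞ (c ⊞ c)) ⊞ j, h(l)) ⊞ d(((c ⊞ b) ⊞ l) ⊞ j, l ⊞ (l ⊞ c) ⊞ ((opp(c) ⊞ c) ⊞ l)), (j ⊞ (j ⊞ c)) ⊞ (l ⊞ c)))
  Push opp inside:  distribute opp over ⊞ and collapse double opp
  Collect terms:  b ⊞ j ⊞ j ⊞ h(b) ⊞ h(d(d(b ⊞ c ⊞ j ⊞ l, c ⊞ l ⊞ l ⊞ l) ⊞ d(c ⊞ c ⊞ j ⊞ l, h(l)) ⊞ d(j, l) ⊞ h(j), c ⊞ c ⊞ j ⊞ j ⊞ l) ⊞ d(h(b ⊞ b ⊞ c ⊞ d(l, c)), d(d(b ⊞ b ⊞ c, j ⊞ l), b ⊞ b ⊞ h(j) ⊞ l ⊞ l)) ⊞ opp(h(b ⊞ b ⊞ opp(c))))
  Sort arguments:  b ⊞ h(b) ⊞ h(d(d(b ⊞ c ⊞ j ⊞ l, c ⊞ l ⊞ l ⊞ l) ⊞ d(c ⊞ c ⊞ j ⊞ l, h(l)) ⊞ d(j, l) ⊞ h(j), c ⊞ c ⊞ j ⊞ j ⊞ l) ⊞ d(h(b ⊞ b ⊞ c ⊞ d(l, c)), d(d(b ⊞ b ⊞ c, j ⊞ l), b ⊞ b ⊞ h(j) ⊞ l ⊞ l)) ⊞ opp(h(b ⊞ b ⊞ opp(c)))) ⊞ j ⊞ j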